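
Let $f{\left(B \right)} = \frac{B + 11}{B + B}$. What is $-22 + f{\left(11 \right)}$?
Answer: $-21$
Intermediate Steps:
$f{\left(B \right)} = \frac{11 + B}{2 B}$
$-22 + f{\left(11 \right)} = -22 + \frac{11 + 11}{2 \cdot 11} = -22 + \frac{1}{2} \cdot \frac{1}{11} \cdot 22 = -22 + 1 = -21$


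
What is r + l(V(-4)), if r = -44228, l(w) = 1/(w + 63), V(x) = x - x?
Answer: -2786363/63 ≈ -44228.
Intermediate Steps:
V(x) = 0
l(w) = 1/(63 + w)
r + l(V(-4)) = -44228 + 1/(63 + 0) = -44228 + 1/63 = -2786363/63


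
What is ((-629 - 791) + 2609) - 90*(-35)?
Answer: 4339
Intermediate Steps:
((-629 - 791) + 2609) - 90*(-35) = (-1420 + 2609) + 3150 = 1189 + 3150 = 4339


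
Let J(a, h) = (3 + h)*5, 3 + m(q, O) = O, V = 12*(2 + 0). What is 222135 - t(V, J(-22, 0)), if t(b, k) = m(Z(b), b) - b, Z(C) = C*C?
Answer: 222138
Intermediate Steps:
V = 24 (V = 12*2 = 24)
Z(C) = C**2
m(q, O) = -3 + O
J(a, h) = 15 + 5*h
t(b, k) = -3 (t(b, k) = (-3 + b) - b = -3)
222135 - t(V, J(-22, 0)) = 222135 - 1*(-3) = 222135 + 3 = 222138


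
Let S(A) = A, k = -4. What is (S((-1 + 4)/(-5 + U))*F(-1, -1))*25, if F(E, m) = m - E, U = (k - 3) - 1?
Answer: 0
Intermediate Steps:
U = -8 (U = (-4 - 3) - 1 = -7 - 1 = -8)
(S((-1 + 4)/(-5 + U))*F(-1, -1))*25 = (((-1 + 4)/(-5 - 8))*(-1 - 1*(-1)))*25 = ((3/(-13))*(-1 + 1))*25 = ((3*(-1/13))*0)*25 = -3/13*0*25 = 0*25 = 0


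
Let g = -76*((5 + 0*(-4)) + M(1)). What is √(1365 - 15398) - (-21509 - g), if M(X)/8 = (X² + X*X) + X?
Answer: 19305 + I*√14033 ≈ 19305.0 + 118.46*I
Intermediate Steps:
M(X) = 8*X + 16*X² (M(X) = 8*((X² + X*X) + X) = 8*((X² + X²) + X) = 8*(2*X² + X) = 8*(X + 2*X²) = 8*X + 16*X²)
g = -2204 (g = -76*((5 + 0*(-4)) + 8*1*(1 + 2*1)) = -76*((5 + 0) + 8*1*(1 + 2)) = -76*(5 + 8*1*3) = -76*(5 + 24) = -76*29 = -2204)
√(1365 - 15398) - (-21509 - g) = √(1365 - 15398) - (-21509 - 1*(-2204)) = √(-14033) - (-21509 + 2204) = I*√14033 - 1*(-19305) = I*√14033 + 19305 = 19305 + I*√14033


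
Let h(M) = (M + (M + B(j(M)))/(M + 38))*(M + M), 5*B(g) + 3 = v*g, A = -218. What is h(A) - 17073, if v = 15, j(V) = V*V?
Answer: 95126978/225 ≈ 4.2279e+5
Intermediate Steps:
j(V) = V²
B(g) = -⅗ + 3*g (B(g) = -⅗ + (15*g)/5 = -⅗ + 3*g)
h(M) = 2*M*(M + (-⅗ + M + 3*M²)/(38 + M)) (h(M) = (M + (M + (-⅗ + 3*M²))/(M + 38))*(M + M) = (M + (-⅗ + M + 3*M²)/(38 + M))*(2*M) = 2*M*(M + (-⅗ + M + 3*M²)/(38 + M)))
h(A) - 17073 = (⅖)*(-218)*(-3 + 20*(-218)² + 195*(-218))/(38 - 218) - 17073 = (⅖)*(-218)*(-3 + 20*47524 - 42510)/(-180) - 17073 = (⅖)*(-218)*(-1/180)*(-3 + 950480 - 42510) - 17073 = (⅖)*(-218)*(-1/180)*907967 - 17073 = 98968403/225 - 17073 = 95126978/225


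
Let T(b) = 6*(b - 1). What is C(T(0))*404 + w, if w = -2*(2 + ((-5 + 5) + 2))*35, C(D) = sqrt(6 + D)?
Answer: -280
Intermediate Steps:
T(b) = -6 + 6*b (T(b) = 6*(-1 + b) = -6 + 6*b)
w = -280 (w = -2*(2 + (0 + 2))*35 = -2*(2 + 2)*35 = -2*4*35 = -8*35 = -280)
C(T(0))*404 + w = sqrt(6 + (-6 + 6*0))*404 - 280 = sqrt(6 + (-6 + 0))*404 - 280 = sqrt(6 - 6)*404 - 280 = sqrt(0)*404 - 280 = 0*404 - 280 = 0 - 280 = -280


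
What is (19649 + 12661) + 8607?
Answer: 40917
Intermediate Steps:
(19649 + 12661) + 8607 = 32310 + 8607 = 40917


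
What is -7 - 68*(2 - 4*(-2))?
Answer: -687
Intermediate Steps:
-7 - 68*(2 - 4*(-2)) = -7 - 68*(2 + 8) = -7 - 68*10 = -7 - 680 = -687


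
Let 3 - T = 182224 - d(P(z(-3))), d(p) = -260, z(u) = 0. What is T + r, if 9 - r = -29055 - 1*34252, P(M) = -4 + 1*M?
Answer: -119165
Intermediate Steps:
P(M) = -4 + M
T = -182481 (T = 3 - (182224 - 1*(-260)) = 3 - (182224 + 260) = 3 - 1*182484 = 3 - 182484 = -182481)
r = 63316 (r = 9 - (-29055 - 1*34252) = 9 - (-29055 - 34252) = 9 - 1*(-63307) = 9 + 63307 = 63316)
T + r = -182481 + 63316 = -119165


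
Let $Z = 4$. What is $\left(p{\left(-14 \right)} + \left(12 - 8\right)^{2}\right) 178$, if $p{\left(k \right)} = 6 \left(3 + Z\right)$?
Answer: $10324$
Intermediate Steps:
$p{\left(k \right)} = 42$ ($p{\left(k \right)} = 6 \left(3 + 4\right) = 6 \cdot 7 = 42$)
$\left(p{\left(-14 \right)} + \left(12 - 8\right)^{2}\right) 178 = \left(42 + \left(12 - 8\right)^{2}\right) 178 = \left(42 + 4^{2}\right) 178 = \left(42 + 16\right) 178 = 58 \cdot 178 = 10324$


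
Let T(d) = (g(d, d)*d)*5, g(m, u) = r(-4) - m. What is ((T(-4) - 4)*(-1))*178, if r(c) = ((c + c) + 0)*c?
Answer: 128872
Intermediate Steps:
r(c) = 2*c² (r(c) = (2*c + 0)*c = (2*c)*c = 2*c²)
g(m, u) = 32 - m (g(m, u) = 2*(-4)² - m = 2*16 - m = 32 - m)
T(d) = 5*d*(32 - d) (T(d) = ((32 - d)*d)*5 = (d*(32 - d))*5 = 5*d*(32 - d))
((T(-4) - 4)*(-1))*178 = ((5*(-4)*(32 - 1*(-4)) - 4)*(-1))*178 = ((5*(-4)*(32 + 4) - 4)*(-1))*178 = ((5*(-4)*36 - 4)*(-1))*178 = ((-720 - 4)*(-1))*178 = -724*(-1)*178 = 724*178 = 128872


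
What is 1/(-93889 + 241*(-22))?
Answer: -1/99191 ≈ -1.0082e-5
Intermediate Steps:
1/(-93889 + 241*(-22)) = 1/(-93889 - 5302) = 1/(-99191) = -1/99191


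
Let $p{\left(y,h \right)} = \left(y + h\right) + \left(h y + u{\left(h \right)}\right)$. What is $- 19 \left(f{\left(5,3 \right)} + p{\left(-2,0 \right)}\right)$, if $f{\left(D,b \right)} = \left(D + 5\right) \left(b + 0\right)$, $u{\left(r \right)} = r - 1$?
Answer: $-513$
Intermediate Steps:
$u{\left(r \right)} = -1 + r$
$f{\left(D,b \right)} = b \left(5 + D\right)$ ($f{\left(D,b \right)} = \left(5 + D\right) b = b \left(5 + D\right)$)
$p{\left(y,h \right)} = -1 + y + 2 h + h y$ ($p{\left(y,h \right)} = \left(y + h\right) + \left(h y + \left(-1 + h\right)\right) = \left(h + y\right) + \left(-1 + h + h y\right) = -1 + y + 2 h + h y$)
$- 19 \left(f{\left(5,3 \right)} + p{\left(-2,0 \right)}\right) = - 19 \left(3 \left(5 + 5\right) + \left(-1 - 2 + 2 \cdot 0 + 0 \left(-2\right)\right)\right) = - 19 \left(3 \cdot 10 + \left(-1 - 2 + 0 + 0\right)\right) = - 19 \left(30 - 3\right) = \left(-19\right) 27 = -513$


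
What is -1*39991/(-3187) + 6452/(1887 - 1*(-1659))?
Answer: 81185305/5650551 ≈ 14.368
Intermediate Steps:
-1*39991/(-3187) + 6452/(1887 - 1*(-1659)) = -39991*(-1/3187) + 6452/(1887 + 1659) = 39991/3187 + 6452/3546 = 39991/3187 + 6452*(1/3546) = 39991/3187 + 3226/1773 = 81185305/5650551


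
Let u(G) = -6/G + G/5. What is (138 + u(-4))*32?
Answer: 22192/5 ≈ 4438.4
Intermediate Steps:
u(G) = -6/G + G/5 (u(G) = -6/G + G*(1/5) = -6/G + G/5)
(138 + u(-4))*32 = (138 + (-6/(-4) + (1/5)*(-4)))*32 = (138 + (-6*(-1/4) - 4/5))*32 = (138 + (3/2 - 4/5))*32 = (138 + 7/10)*32 = (1387/10)*32 = 22192/5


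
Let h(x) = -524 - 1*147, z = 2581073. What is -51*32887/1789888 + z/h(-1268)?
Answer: -420087001441/109183168 ≈ -3847.5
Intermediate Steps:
h(x) = -671 (h(x) = -524 - 147 = -671)
-51*32887/1789888 + z/h(-1268) = -51*32887/1789888 + 2581073/(-671) = -1677237*1/1789888 + 2581073*(-1/671) = -1677237/1789888 - 234643/61 = -420087001441/109183168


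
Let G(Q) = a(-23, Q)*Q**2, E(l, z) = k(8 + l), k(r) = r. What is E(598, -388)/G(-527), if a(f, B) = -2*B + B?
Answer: 606/146363183 ≈ 4.1404e-6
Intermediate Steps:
a(f, B) = -B
E(l, z) = 8 + l
G(Q) = -Q**3 (G(Q) = (-Q)*Q**2 = -Q**3)
E(598, -388)/G(-527) = (8 + 598)/((-1*(-527)**3)) = 606/((-1*(-146363183))) = 606/146363183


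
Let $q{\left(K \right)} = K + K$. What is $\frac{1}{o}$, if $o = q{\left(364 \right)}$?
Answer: $\frac{1}{728} \approx 0.0013736$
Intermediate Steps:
$q{\left(K \right)} = 2 K$
$o = 728$ ($o = 2 \cdot 364 = 728$)
$\frac{1}{o} = \frac{1}{728}$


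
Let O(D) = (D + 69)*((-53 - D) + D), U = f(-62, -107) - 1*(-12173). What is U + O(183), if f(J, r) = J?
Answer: -1245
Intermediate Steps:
U = 12111 (U = -62 - 1*(-12173) = -62 + 12173 = 12111)
O(D) = -3657 - 53*D (O(D) = (69 + D)*(-53) = -3657 - 53*D)
U + O(183) = 12111 + (-3657 - 53*183) = 12111 + (-3657 - 9699) = 12111 - 13356 = -1245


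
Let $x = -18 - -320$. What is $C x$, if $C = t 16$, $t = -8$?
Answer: $-38656$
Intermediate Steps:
$x = 302$ ($x = -18 + 320 = 302$)
$C = -128$ ($C = \left(-8\right) 16 = -128$)
$C x = \left(-128\right) 302 = -38656$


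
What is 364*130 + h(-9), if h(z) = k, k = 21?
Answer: 47341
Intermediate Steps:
h(z) = 21
364*130 + h(-9) = 364*130 + 21 = 47320 + 21 = 47341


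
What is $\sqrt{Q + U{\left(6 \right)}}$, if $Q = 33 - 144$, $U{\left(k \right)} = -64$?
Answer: $5 i \sqrt{7} \approx 13.229 i$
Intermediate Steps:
$Q = -111$ ($Q = 33 - 144 = -111$)
$\sqrt{Q + U{\left(6 \right)}} = \sqrt{-111 - 64} = \sqrt{-175} = 5 i \sqrt{7}$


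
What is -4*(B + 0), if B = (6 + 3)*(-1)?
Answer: 36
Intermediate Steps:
B = -9 (B = 9*(-1) = -9)
-4*(B + 0) = -4*(-9 + 0) = -4*(-9) = 36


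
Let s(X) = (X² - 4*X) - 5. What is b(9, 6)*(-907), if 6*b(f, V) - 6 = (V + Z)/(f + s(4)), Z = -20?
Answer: -4535/12 ≈ -377.92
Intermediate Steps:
s(X) = -5 + X² - 4*X
b(f, V) = 1 + (-20 + V)/(6*(-5 + f)) (b(f, V) = 1 + ((V - 20)/(f + (-5 + 4² - 4*4)))/6 = 1 + ((-20 + V)/(f + (-5 + 16 - 16)))/6 = 1 + ((-20 + V)/(f - 5))/6 = 1 + ((-20 + V)/(-5 + f))/6 = 1 + (-20 + V)/(6*(-5 + f)))
b(9, 6)*(-907) = ((-50 + 6 + 6*9)/(6*(-5 + 9)))*(-907) = ((⅙)*(-50 + 6 + 54)/4)*(-907) = ((⅙)*(¼)*10)*(-907) = (5/12)*(-907) = -4535/12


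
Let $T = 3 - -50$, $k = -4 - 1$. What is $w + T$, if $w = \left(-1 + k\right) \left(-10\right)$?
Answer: $113$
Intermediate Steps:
$k = -5$ ($k = -4 - 1 = -5$)
$T = 53$ ($T = 3 + 50 = 53$)
$w = 60$ ($w = \left(-1 - 5\right) \left(-10\right) = \left(-6\right) \left(-10\right) = 60$)
$w + T = 60 + 53 = 113$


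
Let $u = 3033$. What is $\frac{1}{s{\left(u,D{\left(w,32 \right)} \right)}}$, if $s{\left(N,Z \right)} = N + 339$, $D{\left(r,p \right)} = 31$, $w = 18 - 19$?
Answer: $\frac{1}{3372} \approx 0.00029656$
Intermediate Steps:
$w = -1$
$s{\left(N,Z \right)} = 339 + N$
$\frac{1}{s{\left(u,D{\left(w,32 \right)} \right)}} = \frac{1}{339 + 3033} = \frac{1}{3372}$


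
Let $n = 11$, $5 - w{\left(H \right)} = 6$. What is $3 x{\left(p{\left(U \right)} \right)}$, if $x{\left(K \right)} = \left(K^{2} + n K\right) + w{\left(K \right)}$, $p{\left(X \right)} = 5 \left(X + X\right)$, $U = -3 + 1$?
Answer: $537$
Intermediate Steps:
$w{\left(H \right)} = -1$ ($w{\left(H \right)} = 5 - 6 = -1$)
$U = -2$
$p{\left(X \right)} = 10 X$ ($p{\left(X \right)} = 5 \cdot 2 X = 10 X$)
$x{\left(K \right)} = -1 + K^{2} + 11 K$ ($x{\left(K \right)} = \left(K^{2} + 11 K\right) - 1 = -1 + K^{2} + 11 K$)
$3 x{\left(p{\left(U \right)} \right)} = 3 \left(-1 + \left(10 \left(-2\right)\right)^{2} + 11 \cdot 10 \left(-2\right)\right) = 3 \left(-1 + \left(-20\right)^{2} + 11 \left(-20\right)\right) = 3 \left(-1 + 400 - 220\right) = 3 \cdot 179 = 537$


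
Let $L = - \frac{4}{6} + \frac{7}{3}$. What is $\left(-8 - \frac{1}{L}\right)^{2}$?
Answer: $\frac{1849}{25} \approx 73.96$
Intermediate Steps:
$L = \frac{5}{3}$ ($L = \left(-4\right) \frac{1}{6} + 7 \cdot \frac{1}{3} = - \frac{2}{3} + \frac{7}{3} = \frac{5}{3} \approx 1.6667$)
$\left(-8 - \frac{1}{L}\right)^{2} = \left(-8 - \frac{1}{\frac{5}{3}}\right)^{2} = \left(-8 - \frac{3}{5}\right)^{2} = \left(- \frac{43}{5}\right)^{2} = \frac{1849}{25}$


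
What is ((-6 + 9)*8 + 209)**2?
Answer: 54289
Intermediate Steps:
((-6 + 9)*8 + 209)**2 = (3*8 + 209)**2 = (24 + 209)**2 = 233**2 = 54289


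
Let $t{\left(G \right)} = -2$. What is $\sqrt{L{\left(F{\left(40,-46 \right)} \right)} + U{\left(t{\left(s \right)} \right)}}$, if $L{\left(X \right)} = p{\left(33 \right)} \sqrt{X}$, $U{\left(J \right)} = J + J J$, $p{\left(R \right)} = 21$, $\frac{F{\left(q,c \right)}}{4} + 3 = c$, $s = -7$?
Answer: $\sqrt{2 + 294 i} \approx 12.166 + 12.083 i$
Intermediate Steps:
$F{\left(q,c \right)} = -12 + 4 c$
$U{\left(J \right)} = J + J^{2}$
$L{\left(X \right)} = 21 \sqrt{X}$
$\sqrt{L{\left(F{\left(40,-46 \right)} \right)} + U{\left(t{\left(s \right)} \right)}} = \sqrt{21 \sqrt{-12 + 4 \left(-46\right)} - 2 \left(1 - 2\right)} = \sqrt{21 \sqrt{-12 - 184} - -2} = \sqrt{21 \sqrt{-196} + 2} = \sqrt{21 \cdot 14 i + 2} = \sqrt{294 i + 2} = \sqrt{2 + 294 i}$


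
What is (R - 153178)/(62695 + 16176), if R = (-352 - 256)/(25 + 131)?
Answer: -5974094/3075969 ≈ -1.9422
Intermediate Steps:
R = -152/39 (R = -608/156 = (1/156)*(-608) = -152/39 ≈ -3.8974)
(R - 153178)/(62695 + 16176) = (-152/39 - 153178)/(62695 + 16176) = -5974094/39/78871 = -5974094/39*1/78871 = -5974094/3075969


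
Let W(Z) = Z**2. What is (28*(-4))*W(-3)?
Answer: -1008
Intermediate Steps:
(28*(-4))*W(-3) = (28*(-4))*(-3)**2 = -112*9 = -1008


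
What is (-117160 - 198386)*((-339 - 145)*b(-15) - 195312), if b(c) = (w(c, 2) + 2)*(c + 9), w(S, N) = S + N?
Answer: 71709721776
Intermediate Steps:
w(S, N) = N + S
b(c) = (4 + c)*(9 + c) (b(c) = ((2 + c) + 2)*(c + 9) = (4 + c)*(9 + c))
(-117160 - 198386)*((-339 - 145)*b(-15) - 195312) = (-117160 - 198386)*((-339 - 145)*(36 + (-15)² + 13*(-15)) - 195312) = -315546*(-484*(36 + 225 - 195) - 195312) = -315546*(-484*66 - 195312) = -315546*(-31944 - 195312) = -315546*(-227256) = 71709721776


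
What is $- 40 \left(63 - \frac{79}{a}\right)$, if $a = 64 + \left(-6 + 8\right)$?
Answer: $- \frac{81580}{33} \approx -2472.1$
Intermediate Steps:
$a = 66$ ($a = 64 + 2 = 66$)
$- 40 \left(63 - \frac{79}{a}\right) = - 40 \left(63 - \frac{79}{66}\right) = \left(-40\right) \frac{4079}{66} = - \frac{81580}{33}$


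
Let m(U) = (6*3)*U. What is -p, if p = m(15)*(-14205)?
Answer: 3835350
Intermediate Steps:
m(U) = 18*U
p = -3835350 (p = (18*15)*(-14205) = 270*(-14205) = -3835350)
-p = -1*(-3835350) = 3835350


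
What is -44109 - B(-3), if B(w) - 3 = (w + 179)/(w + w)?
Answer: -132248/3 ≈ -44083.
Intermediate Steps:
B(w) = 3 + (179 + w)/(2*w) (B(w) = 3 + (w + 179)/(w + w) = 3 + (179 + w)/((2*w)) = 3 + (179 + w)*(1/(2*w)) = 3 + (179 + w)/(2*w))
-44109 - B(-3) = -44109 - (179 + 7*(-3))/(2*(-3)) = -44109 - (-1)*(179 - 21)/(2*3) = -44109 - (-1)*158/(2*3) = -44109 - 1*(-79/3) = -44109 + 79/3 = -132248/3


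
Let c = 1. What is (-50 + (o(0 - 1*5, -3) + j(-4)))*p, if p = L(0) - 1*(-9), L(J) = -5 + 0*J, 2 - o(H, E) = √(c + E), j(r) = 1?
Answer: -188 - 4*I*√2 ≈ -188.0 - 5.6569*I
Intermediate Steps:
o(H, E) = 2 - √(1 + E)
L(J) = -5 (L(J) = -5 + 0 = -5)
p = 4 (p = -5 - 1*(-9) = -5 + 9 = 4)
(-50 + (o(0 - 1*5, -3) + j(-4)))*p = (-50 + ((2 - √(1 - 3)) + 1))*4 = (-50 + ((2 - √(-2)) + 1))*4 = (-50 + ((2 - I*√2) + 1))*4 = (-50 + (3 - I*√2))*4 = (-47 - I*√2)*4 = -188 - 4*I*√2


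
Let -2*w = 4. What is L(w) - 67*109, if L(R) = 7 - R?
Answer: -7294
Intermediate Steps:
w = -2 (w = -1/2*4 = -2)
L(w) - 67*109 = (7 - 1*(-2)) - 67*109 = (7 + 2) - 7303 = 9 - 7303 = -7294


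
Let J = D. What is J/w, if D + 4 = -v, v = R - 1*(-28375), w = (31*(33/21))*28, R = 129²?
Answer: -11255/341 ≈ -33.006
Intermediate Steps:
R = 16641
w = 1364 (w = (31*(33*(1/21)))*28 = (31*(11/7))*28 = (341/7)*28 = 1364)
v = 45016 (v = 16641 - 1*(-28375) = 16641 + 28375 = 45016)
D = -45020 (D = -4 - 1*45016 = -4 - 45016 = -45020)
J = -45020
J/w = -45020/1364 = -45020*1/1364 = -11255/341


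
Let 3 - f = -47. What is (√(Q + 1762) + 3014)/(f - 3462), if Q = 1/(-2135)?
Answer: -1507/1706 - √8031590315/7284620 ≈ -0.89566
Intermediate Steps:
Q = -1/2135 ≈ -0.00046838
f = 50 (f = 3 - 1*(-47) = 3 + 47 = 50)
(√(Q + 1762) + 3014)/(f - 3462) = (√(-1/2135 + 1762) + 3014)/(50 - 3462) = (√(3761869/2135) + 3014)/(-3412) = (√8031590315/2135 + 3014)*(-1/3412) = (3014 + √8031590315/2135)*(-1/3412) = -1507/1706 - √8031590315/7284620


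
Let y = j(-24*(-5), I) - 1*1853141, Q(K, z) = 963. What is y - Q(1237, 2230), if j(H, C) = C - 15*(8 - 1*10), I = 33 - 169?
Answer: -1854210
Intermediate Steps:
I = -136
j(H, C) = 30 + C (j(H, C) = C - 15*(8 - 10) = C - 15*(-2) = C + 30 = 30 + C)
y = -1853247 (y = (30 - 136) - 1*1853141 = -106 - 1853141 = -1853247)
y - Q(1237, 2230) = -1853247 - 1*963 = -1853247 - 963 = -1854210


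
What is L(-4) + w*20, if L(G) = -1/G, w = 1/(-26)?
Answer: -27/52 ≈ -0.51923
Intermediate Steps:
w = -1/26 ≈ -0.038462
L(-4) + w*20 = -1/(-4) - 1/26*20 = -1*(-1/4) - 10/13 = 1/4 - 10/13 = -27/52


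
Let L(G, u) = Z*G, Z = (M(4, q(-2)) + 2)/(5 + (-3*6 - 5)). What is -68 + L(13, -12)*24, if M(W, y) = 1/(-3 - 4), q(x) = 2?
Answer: -2104/21 ≈ -100.19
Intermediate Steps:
M(W, y) = -1/7 (M(W, y) = 1/(-7) = -1/7)
Z = -13/126 (Z = (-1/7 + 2)/(5 + (-3*6 - 5)) = 13/(7*(5 + (-18 - 5))) = 13/(7*(5 - 23)) = (13/7)/(-18) = (13/7)*(-1/18) = -13/126 ≈ -0.10317)
L(G, u) = -13*G/126
-68 + L(13, -12)*24 = -68 - 13/126*13*24 = -68 - 169/126*24 = -68 - 676/21 = -2104/21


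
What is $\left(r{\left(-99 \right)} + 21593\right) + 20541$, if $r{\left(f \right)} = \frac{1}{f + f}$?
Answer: $\frac{8342531}{198} \approx 42134.0$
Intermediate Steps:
$r{\left(f \right)} = \frac{1}{2 f}$
$\left(r{\left(-99 \right)} + 21593\right) + 20541 = \left(\frac{1}{2 \left(-99\right)} + 21593\right) + 20541 = \left(\frac{1}{2} \left(- \frac{1}{99}\right) + 21593\right) + 20541 = \left(- \frac{1}{198} + 21593\right) + 20541 = \frac{4275413}{198} + 20541 = \frac{8342531}{198}$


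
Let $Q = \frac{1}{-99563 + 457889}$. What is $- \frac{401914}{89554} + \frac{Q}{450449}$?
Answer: $- \frac{32435984736829141}{7227347584622598} \approx -4.488$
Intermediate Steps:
$Q = \frac{1}{358326} \approx 2.7908 \cdot 10^{-6}$
$- \frac{401914}{89554} + \frac{Q}{450449} = - \frac{401914}{89554} + \frac{1}{358326 \cdot 450449} = \left(-401914\right) \frac{1}{89554} + \frac{1}{358326} \cdot \frac{1}{450449} = - \frac{200957}{44777} + \frac{1}{161407588374} = - \frac{32435984736829141}{7227347584622598}$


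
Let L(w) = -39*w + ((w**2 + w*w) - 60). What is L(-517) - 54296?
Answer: 500385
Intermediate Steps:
L(w) = -60 - 39*w + 2*w**2 (L(w) = -39*w + ((w**2 + w**2) - 60) = -39*w + (2*w**2 - 60) = -39*w + (-60 + 2*w**2) = -60 - 39*w + 2*w**2)
L(-517) - 54296 = (-60 - 39*(-517) + 2*(-517)**2) - 54296 = (-60 + 20163 + 2*267289) - 54296 = (-60 + 20163 + 534578) - 54296 = 554681 - 54296 = 500385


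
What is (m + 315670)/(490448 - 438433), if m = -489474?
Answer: -173804/52015 ≈ -3.3414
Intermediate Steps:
(m + 315670)/(490448 - 438433) = (-489474 + 315670)/(490448 - 438433) = -173804/52015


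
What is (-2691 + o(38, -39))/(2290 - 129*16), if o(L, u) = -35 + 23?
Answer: -2703/226 ≈ -11.960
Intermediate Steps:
o(L, u) = -12
(-2691 + o(38, -39))/(2290 - 129*16) = (-2691 - 12)/(2290 - 129*16) = -2703/(2290 - 2064) = -2703/226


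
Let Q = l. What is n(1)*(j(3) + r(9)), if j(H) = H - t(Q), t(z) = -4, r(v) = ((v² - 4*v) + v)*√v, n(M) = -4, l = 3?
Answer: -676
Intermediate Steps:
Q = 3
r(v) = √v*(v² - 3*v) (r(v) = (v² - 3*v)*√v = √v*(v² - 3*v))
j(H) = 4 + H (j(H) = H - 1*(-4) = H + 4 = 4 + H)
n(1)*(j(3) + r(9)) = -4*((4 + 3) + 9^(3/2)*(-3 + 9)) = -4*(7 + 27*6) = -4*(7 + 162) = -4*169 = -676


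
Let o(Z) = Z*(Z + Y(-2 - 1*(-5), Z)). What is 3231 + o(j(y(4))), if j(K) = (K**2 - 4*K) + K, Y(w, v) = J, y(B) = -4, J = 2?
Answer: 4071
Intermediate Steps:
Y(w, v) = 2
j(K) = K**2 - 3*K
o(Z) = Z*(2 + Z) (o(Z) = Z*(Z + 2) = Z*(2 + Z))
3231 + o(j(y(4))) = 3231 + (-4*(-3 - 4))*(2 - 4*(-3 - 4)) = 3231 + (-4*(-7))*(2 - 4*(-7)) = 3231 + 28*(2 + 28) = 3231 + 28*30 = 3231 + 840 = 4071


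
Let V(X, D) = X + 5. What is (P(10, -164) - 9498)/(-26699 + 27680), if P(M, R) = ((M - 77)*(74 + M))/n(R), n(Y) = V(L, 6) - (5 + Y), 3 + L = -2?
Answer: -505270/51993 ≈ -9.7180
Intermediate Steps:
L = -5 (L = -3 - 2 = -5)
V(X, D) = 5 + X
n(Y) = -5 - Y (n(Y) = (5 - 5) - (5 + Y) = 0 + (-5 - Y) = -5 - Y)
P(M, R) = (-77 + M)*(74 + M)/(-5 - R) (P(M, R) = ((M - 77)*(74 + M))/(-5 - R) = ((-77 + M)*(74 + M))/(-5 - R) = (-77 + M)*(74 + M)/(-5 - R))
(P(10, -164) - 9498)/(-26699 + 27680) = ((5698 - 1*10² + 3*10)/(5 - 164) - 9498)/(-26699 + 27680) = ((5698 - 1*100 + 30)/(-159) - 9498)/981 = (-(5698 - 100 + 30)/159 - 9498)*(1/981) = (-1/159*5628 - 9498)*(1/981) = (-1876/53 - 9498)*(1/981) = -505270/53*1/981 = -505270/51993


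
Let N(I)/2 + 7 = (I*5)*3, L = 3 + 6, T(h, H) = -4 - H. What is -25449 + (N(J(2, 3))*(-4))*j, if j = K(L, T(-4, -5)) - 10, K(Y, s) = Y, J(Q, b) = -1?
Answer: -25625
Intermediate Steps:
L = 9
N(I) = -14 + 30*I (N(I) = -14 + 2*((I*5)*3) = -14 + 2*((5*I)*3) = -14 + 2*(15*I) = -14 + 30*I)
j = -1 (j = 9 - 10 = -1)
-25449 + (N(J(2, 3))*(-4))*j = -25449 + ((-14 + 30*(-1))*(-4))*(-1) = -25449 + ((-14 - 30)*(-4))*(-1) = -25449 - 44*(-4)*(-1) = -25449 + 176*(-1) = -25449 - 176 = -25625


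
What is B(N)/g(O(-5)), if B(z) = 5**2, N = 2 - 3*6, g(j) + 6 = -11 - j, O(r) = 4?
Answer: -25/21 ≈ -1.1905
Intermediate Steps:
g(j) = -17 - j (g(j) = -6 + (-11 - j) = -17 - j)
N = -16 (N = 2 - 18 = -16)
B(z) = 25
B(N)/g(O(-5)) = 25/(-17 - 1*4) = 25/(-17 - 4) = 25/(-21) = 25*(-1/21) = -25/21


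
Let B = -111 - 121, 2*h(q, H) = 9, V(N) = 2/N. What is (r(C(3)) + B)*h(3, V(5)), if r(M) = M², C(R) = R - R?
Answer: -1044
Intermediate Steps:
h(q, H) = 9/2 (h(q, H) = (½)*9 = 9/2)
C(R) = 0
B = -232
(r(C(3)) + B)*h(3, V(5)) = (0² - 232)*(9/2) = (0 - 232)*(9/2) = -232*9/2 = -1044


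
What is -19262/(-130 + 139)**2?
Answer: -19262/81 ≈ -237.80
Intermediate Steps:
-19262/(-130 + 139)**2 = -19262/(9**2) = -19262/81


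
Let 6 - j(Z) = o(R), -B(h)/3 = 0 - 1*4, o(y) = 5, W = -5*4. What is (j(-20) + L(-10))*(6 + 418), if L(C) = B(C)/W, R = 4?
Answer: 848/5 ≈ 169.60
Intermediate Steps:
W = -20
B(h) = 12 (B(h) = -3*(0 - 1*4) = -3*(0 - 4) = -3*(-4) = 12)
j(Z) = 1 (j(Z) = 6 - 1*5 = 6 - 5 = 1)
L(C) = -⅗ (L(C) = 12/(-20) = 12*(-1/20) = -⅗)
(j(-20) + L(-10))*(6 + 418) = (1 - ⅗)*(6 + 418) = (⅖)*424 = 848/5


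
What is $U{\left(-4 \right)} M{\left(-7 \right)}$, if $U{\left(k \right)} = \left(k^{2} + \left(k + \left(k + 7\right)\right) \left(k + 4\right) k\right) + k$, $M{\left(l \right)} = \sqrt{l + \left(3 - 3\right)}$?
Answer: $12 i \sqrt{7} \approx 31.749 i$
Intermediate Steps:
$M{\left(l \right)} = \sqrt{l}$ ($M{\left(l \right)} = \sqrt{l + 0} = \sqrt{l}$)
$U{\left(k \right)} = k + k^{2} + k \left(4 + k\right) \left(7 + 2 k\right)$ ($U{\left(k \right)} = \left(k^{2} + \left(k + \left(7 + k\right)\right) \left(4 + k\right) k\right) + k = \left(k^{2} + \left(7 + 2 k\right) \left(4 + k\right) k\right) + k = \left(k^{2} + \left(4 + k\right) \left(7 + 2 k\right) k\right) + k = \left(k^{2} + k \left(4 + k\right) \left(7 + 2 k\right)\right) + k = k + k^{2} + k \left(4 + k\right) \left(7 + 2 k\right)$)
$U{\left(-4 \right)} M{\left(-7 \right)} = - 4 \left(29 + 2 \left(-4\right)^{2} + 16 \left(-4\right)\right) \sqrt{-7} = - 4 \left(29 + 2 \cdot 16 - 64\right) i \sqrt{7} = - 4 \left(29 + 32 - 64\right) i \sqrt{7} = \left(-4\right) \left(-3\right) i \sqrt{7} = 12 i \sqrt{7}$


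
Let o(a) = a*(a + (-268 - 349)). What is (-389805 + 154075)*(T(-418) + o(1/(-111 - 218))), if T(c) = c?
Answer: 10617690313120/108241 ≈ 9.8093e+7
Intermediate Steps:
o(a) = a*(-617 + a) (o(a) = a*(a - 617) = a*(-617 + a))
(-389805 + 154075)*(T(-418) + o(1/(-111 - 218))) = (-389805 + 154075)*(-418 + (-617 + 1/(-111 - 218))/(-111 - 218)) = -235730*(-418 + (-617 + 1/(-329))/(-329)) = -235730*(-418 - (-617 - 1/329)/329) = -235730*(-418 - 1/329*(-202994/329)) = -235730*(-418 + 202994/108241) = -235730*(-45041744/108241) = 10617690313120/108241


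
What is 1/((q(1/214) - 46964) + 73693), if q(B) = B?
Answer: 214/5720007 ≈ 3.7413e-5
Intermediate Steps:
1/((q(1/214) - 46964) + 73693) = 1/((1/214 - 46964) + 73693) = 1/(-10050295/214 + 73693) = 1/(5720007/214) = 214/5720007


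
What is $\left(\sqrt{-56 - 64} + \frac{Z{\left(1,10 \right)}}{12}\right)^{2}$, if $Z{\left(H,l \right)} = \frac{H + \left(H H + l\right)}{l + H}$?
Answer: $- \frac{14519}{121} + \frac{4 i \sqrt{30}}{11} \approx -119.99 + 1.9917 i$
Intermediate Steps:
$Z{\left(H,l \right)} = \frac{H + l + H^{2}}{H + l}$ ($Z{\left(H,l \right)} = \frac{H + \left(H^{2} + l\right)}{H + l} = \frac{H + \left(l + H^{2}\right)}{H + l} = \frac{H + l + H^{2}}{H + l}$)
$\left(\sqrt{-56 - 64} + \frac{Z{\left(1,10 \right)}}{12}\right)^{2} = \left(\sqrt{-56 - 64} + \frac{\frac{1}{1 + 10} \left(1 + 10 + 1^{2}\right)}{12}\right)^{2} = \left(\sqrt{-120} + \frac{1 + 10 + 1}{11} \cdot \frac{1}{12}\right)^{2} = \left(2 i \sqrt{30} + \frac{1}{11} \cdot 12 \cdot \frac{1}{12}\right)^{2} = \left(2 i \sqrt{30} + \frac{12}{11} \cdot \frac{1}{12}\right)^{2} = \left(2 i \sqrt{30} + \frac{1}{11}\right)^{2} = \left(\frac{1}{11} + 2 i \sqrt{30}\right)^{2}$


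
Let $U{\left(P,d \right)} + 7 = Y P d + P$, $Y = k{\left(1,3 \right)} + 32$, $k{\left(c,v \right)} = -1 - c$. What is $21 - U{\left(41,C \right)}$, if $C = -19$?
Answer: $23357$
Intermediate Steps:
$Y = 30$ ($Y = \left(-1 - 1\right) + 32 = -2 + 32 = 30$)
$U{\left(P,d \right)} = -7 + P + 30 P d$ ($U{\left(P,d \right)} = -7 + \left(30 P d + P\right) = -7 + \left(P + 30 P d\right) = -7 + P + 30 P d$)
$21 - U{\left(41,C \right)} = 21 - \left(-7 + 41 + 30 \cdot 41 \left(-19\right)\right) = 21 - \left(-7 + 41 - 23370\right) = 21 - -23336 = 21 + 23336 = 23357$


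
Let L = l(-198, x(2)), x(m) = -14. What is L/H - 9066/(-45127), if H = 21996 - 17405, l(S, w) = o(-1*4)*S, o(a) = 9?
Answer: -38794308/207178057 ≈ -0.18725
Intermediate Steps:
l(S, w) = 9*S
H = 4591
L = -1782 (L = 9*(-198) = -1782)
L/H - 9066/(-45127) = -1782/4591 - 9066/(-45127) = -1782*1/4591 - 9066*(-1/45127) = -1782/4591 + 9066/45127 = -38794308/207178057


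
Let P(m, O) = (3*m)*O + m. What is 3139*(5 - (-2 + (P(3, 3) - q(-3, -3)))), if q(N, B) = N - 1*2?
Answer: -87892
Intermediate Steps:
q(N, B) = -2 + N (q(N, B) = N - 2 = -2 + N)
P(m, O) = m + 3*O*m (P(m, O) = 3*O*m + m = m + 3*O*m)
3139*(5 - (-2 + (P(3, 3) - q(-3, -3)))) = 3139*(5 - (-2 + (3*(1 + 3*3) - (-2 - 3)))) = 3139*(5 - (-2 + (3*(1 + 9) - 1*(-5)))) = 3139*(5 - (-2 + (3*10 + 5))) = 3139*(5 - (-2 + (30 + 5))) = 3139*(5 - (-2 + 35)) = 3139*(5 - 1*33) = 3139*(5 - 33) = 3139*(-28) = -87892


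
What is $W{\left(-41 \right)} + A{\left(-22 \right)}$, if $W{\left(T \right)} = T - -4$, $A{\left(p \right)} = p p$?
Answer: $447$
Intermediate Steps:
$A{\left(p \right)} = p^{2}$
$W{\left(T \right)} = 4 + T$ ($W{\left(T \right)} = T + 4 = 4 + T$)
$W{\left(-41 \right)} + A{\left(-22 \right)} = \left(4 - 41\right) + \left(-22\right)^{2} = -37 + 484 = 447$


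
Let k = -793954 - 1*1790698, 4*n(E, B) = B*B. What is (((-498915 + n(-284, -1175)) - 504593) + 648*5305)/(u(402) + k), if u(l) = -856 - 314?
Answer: -11117153/10343288 ≈ -1.0748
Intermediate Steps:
u(l) = -1170
n(E, B) = B²/4 (n(E, B) = (B*B)/4 = B²/4)
k = -2584652 (k = -793954 - 1790698 = -2584652)
(((-498915 + n(-284, -1175)) - 504593) + 648*5305)/(u(402) + k) = (((-498915 + (¼)*(-1175)²) - 504593) + 648*5305)/(-1170 - 2584652) = (((-498915 + (¼)*1380625) - 504593) + 3437640)/(-2585822) = (((-498915 + 1380625/4) - 504593) + 3437640)*(-1/2585822) = ((-615035/4 - 504593) + 3437640)*(-1/2585822) = (-2633407/4 + 3437640)*(-1/2585822) = (11117153/4)*(-1/2585822) = -11117153/10343288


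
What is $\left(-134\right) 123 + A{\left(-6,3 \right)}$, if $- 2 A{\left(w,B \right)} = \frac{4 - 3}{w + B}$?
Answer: $- \frac{98891}{6} \approx -16482.0$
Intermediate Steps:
$A{\left(w,B \right)} = - \frac{1}{2 \left(B + w\right)}$ ($A{\left(w,B \right)} = - \frac{\left(4 - 3\right) \frac{1}{w + B}}{2} = - \frac{1 \frac{1}{B + w}}{2} = - \frac{1}{2 \left(B + w\right)}$)
$\left(-134\right) 123 + A{\left(-6,3 \right)} = \left(-134\right) 123 - \frac{1}{2 \cdot 3 + 2 \left(-6\right)} = -16482 - \frac{1}{6 - 12} = -16482 - \frac{1}{-6} = -16482 - - \frac{1}{6} = -16482 + \frac{1}{6} = - \frac{98891}{6}$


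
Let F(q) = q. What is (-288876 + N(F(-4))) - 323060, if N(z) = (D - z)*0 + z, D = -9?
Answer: -611940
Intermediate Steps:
N(z) = z (N(z) = (-9 - z)*0 + z = 0 + z = z)
(-288876 + N(F(-4))) - 323060 = (-288876 - 4) - 323060 = -288880 - 323060 = -611940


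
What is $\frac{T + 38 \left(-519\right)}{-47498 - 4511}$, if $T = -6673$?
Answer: $\frac{26395}{52009} \approx 0.50751$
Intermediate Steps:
$\frac{T + 38 \left(-519\right)}{-47498 - 4511} = \frac{-6673 + 38 \left(-519\right)}{-47498 - 4511} = \frac{-6673 - 19722}{-47498 - 4511} = - \frac{26395}{-52009} = \left(-26395\right) \left(- \frac{1}{52009}\right) = \frac{26395}{52009}$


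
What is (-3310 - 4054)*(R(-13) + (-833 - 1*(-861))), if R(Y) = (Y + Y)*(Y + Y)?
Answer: -5184256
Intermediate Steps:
R(Y) = 4*Y**2 (R(Y) = (2*Y)*(2*Y) = 4*Y**2)
(-3310 - 4054)*(R(-13) + (-833 - 1*(-861))) = (-3310 - 4054)*(4*(-13)**2 + (-833 - 1*(-861))) = -7364*(4*169 + (-833 + 861)) = -7364*(676 + 28) = -7364*704 = -5184256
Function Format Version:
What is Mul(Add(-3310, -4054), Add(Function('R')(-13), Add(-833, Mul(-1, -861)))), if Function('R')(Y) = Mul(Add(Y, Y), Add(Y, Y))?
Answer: -5184256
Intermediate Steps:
Function('R')(Y) = Mul(4, Pow(Y, 2)) (Function('R')(Y) = Mul(Mul(2, Y), Mul(2, Y)) = Mul(4, Pow(Y, 2)))
Mul(Add(-3310, -4054), Add(Function('R')(-13), Add(-833, Mul(-1, -861)))) = Mul(Add(-3310, -4054), Add(Mul(4, Pow(-13, 2)), Add(-833, Mul(-1, -861)))) = Mul(-7364, Add(Mul(4, 169), Add(-833, 861))) = Mul(-7364, Add(676, 28)) = Mul(-7364, 704) = -5184256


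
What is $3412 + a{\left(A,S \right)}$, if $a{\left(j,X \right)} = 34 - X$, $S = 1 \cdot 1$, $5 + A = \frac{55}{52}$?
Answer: $3445$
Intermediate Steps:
$A = - \frac{205}{52}$ ($A = -5 + \frac{55}{52} = - \frac{205}{52} \approx -3.9423$)
$S = 1$
$3412 + a{\left(A,S \right)} = 3412 + \left(34 - 1\right) = 3412 + 33 = 3445$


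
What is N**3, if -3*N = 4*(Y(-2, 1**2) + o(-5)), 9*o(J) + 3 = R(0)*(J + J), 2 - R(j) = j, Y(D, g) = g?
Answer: 175616/19683 ≈ 8.9222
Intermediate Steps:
R(j) = 2 - j
o(J) = -1/3 + 4*J/9 (o(J) = -1/3 + ((2 - 1*0)*(J + J))/9 = -1/3 + ((2 + 0)*(2*J))/9 = -1/3 + (2*(2*J))/9 = -1/3 + (4*J)/9 = -1/3 + 4*J/9)
N = 56/27 (N = -4*(1**2 + (-1/3 + (4/9)*(-5)))/3 = -4*(1 + (-1/3 - 20/9))/3 = -4*(1 - 23/9)/3 = -4*(-14)/(3*9) = -1/3*(-56/9) = 56/27 ≈ 2.0741)
N**3 = (56/27)**3 = 175616/19683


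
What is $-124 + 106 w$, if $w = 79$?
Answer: $8250$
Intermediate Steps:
$-124 + 106 w = -124 + 106 \cdot 79 = -124 + 8374 = 8250$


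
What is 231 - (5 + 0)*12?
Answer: 171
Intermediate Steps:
231 - (5 + 0)*12 = 231 - 5*12 = 231 - 1*60 = 231 - 60 = 171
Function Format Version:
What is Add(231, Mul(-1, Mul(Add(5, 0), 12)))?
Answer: 171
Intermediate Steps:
Add(231, Mul(-1, Mul(Add(5, 0), 12))) = Add(231, Mul(-1, Mul(5, 12))) = Add(231, Mul(-1, 60)) = Add(231, -60) = 171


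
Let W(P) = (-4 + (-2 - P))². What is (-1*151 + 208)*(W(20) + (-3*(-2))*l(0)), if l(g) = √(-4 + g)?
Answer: 38532 + 684*I ≈ 38532.0 + 684.0*I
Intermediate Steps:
W(P) = (-6 - P)²
(-1*151 + 208)*(W(20) + (-3*(-2))*l(0)) = (-1*151 + 208)*((6 + 20)² + (-3*(-2))*√(-4 + 0)) = (-151 + 208)*(26² + 6*√(-4)) = 57*(676 + 6*(2*I)) = 57*(676 + 12*I) = 38532 + 684*I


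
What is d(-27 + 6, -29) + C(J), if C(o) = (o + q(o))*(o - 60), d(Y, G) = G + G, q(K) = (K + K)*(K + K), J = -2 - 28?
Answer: -321358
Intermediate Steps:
J = -30
q(K) = 4*K**2 (q(K) = (2*K)*(2*K) = 4*K**2)
d(Y, G) = 2*G
C(o) = (-60 + o)*(o + 4*o**2) (C(o) = (o + 4*o**2)*(o - 60) = (o + 4*o**2)*(-60 + o) = (-60 + o)*(o + 4*o**2))
d(-27 + 6, -29) + C(J) = 2*(-29) - 30*(-60 - 239*(-30) + 4*(-30)**2) = -58 - 30*(-60 + 7170 + 4*900) = -58 - 30*(-60 + 7170 + 3600) = -58 - 30*10710 = -58 - 321300 = -321358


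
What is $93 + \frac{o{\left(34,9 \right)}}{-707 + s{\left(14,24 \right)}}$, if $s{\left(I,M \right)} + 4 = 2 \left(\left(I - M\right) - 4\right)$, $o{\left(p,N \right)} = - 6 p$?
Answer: $\frac{68931}{739} \approx 93.276$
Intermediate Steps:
$s{\left(I,M \right)} = -12 - 2 M + 2 I$ ($s{\left(I,M \right)} = -4 + 2 \left(\left(I - M\right) - 4\right) = -4 + 2 \left(-4 + I - M\right) = -4 - \left(8 - 2 I + 2 M\right) = -12 - 2 M + 2 I$)
$93 + \frac{o{\left(34,9 \right)}}{-707 + s{\left(14,24 \right)}} = 93 + \frac{\left(-6\right) 34}{-707 - 32} = 93 - \frac{204}{-707 - 32} = 93 - \frac{204}{-739} = 93 - - \frac{204}{739} = 93 + \frac{204}{739} = \frac{68931}{739}$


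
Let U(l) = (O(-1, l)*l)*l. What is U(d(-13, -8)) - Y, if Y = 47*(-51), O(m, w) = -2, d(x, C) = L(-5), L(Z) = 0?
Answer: 2397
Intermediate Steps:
d(x, C) = 0
U(l) = -2*l**2 (U(l) = (-2*l)*l = -2*l**2)
Y = -2397
U(d(-13, -8)) - Y = -2*0**2 - 1*(-2397) = -2*0 + 2397 = 0 + 2397 = 2397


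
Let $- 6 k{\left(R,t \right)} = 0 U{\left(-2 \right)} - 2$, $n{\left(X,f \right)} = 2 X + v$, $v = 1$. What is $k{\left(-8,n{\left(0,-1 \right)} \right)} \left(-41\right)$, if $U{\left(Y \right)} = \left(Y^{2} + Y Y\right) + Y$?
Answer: $- \frac{41}{3} \approx -13.667$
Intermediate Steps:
$U{\left(Y \right)} = Y + 2 Y^{2}$ ($U{\left(Y \right)} = \left(Y^{2} + Y^{2}\right) + Y = 2 Y^{2} + Y = Y + 2 Y^{2}$)
$n{\left(X,f \right)} = 1 + 2 X$ ($n{\left(X,f \right)} = 2 X + 1 = 1 + 2 X$)
$k{\left(R,t \right)} = \frac{1}{3}$ ($k{\left(R,t \right)} = - \frac{0 \left(- 2 \left(1 + 2 \left(-2\right)\right)\right) - 2}{6} = - \frac{0 \left(- 2 \left(1 - 4\right)\right) - 2}{6} = - \frac{0 \left(\left(-2\right) \left(-3\right)\right) - 2}{6} = - \frac{0 \cdot 6 - 2}{6} = - \frac{0 - 2}{6} = \left(- \frac{1}{6}\right) \left(-2\right) = \frac{1}{3}$)
$k{\left(-8,n{\left(0,-1 \right)} \right)} \left(-41\right) = \frac{1}{3} \left(-41\right) = - \frac{41}{3}$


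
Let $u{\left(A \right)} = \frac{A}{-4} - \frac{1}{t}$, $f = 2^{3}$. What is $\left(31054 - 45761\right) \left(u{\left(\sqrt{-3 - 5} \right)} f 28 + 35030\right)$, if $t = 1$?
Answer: $-511891842 + 1647184 i \sqrt{2} \approx -5.1189 \cdot 10^{8} + 2.3295 \cdot 10^{6} i$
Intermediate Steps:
$f = 8$
$u{\left(A \right)} = -1 - \frac{A}{4}$ ($u{\left(A \right)} = \frac{A}{-4} - 1^{-1} = A \left(- \frac{1}{4}\right) - 1 = - \frac{A}{4} - 1 = -1 - \frac{A}{4}$)
$\left(31054 - 45761\right) \left(u{\left(\sqrt{-3 - 5} \right)} f 28 + 35030\right) = \left(31054 - 45761\right) \left(\left(-1 - \frac{\sqrt{-3 - 5}}{4}\right) 8 \cdot 28 + 35030\right) = - 14707 \left(\left(-1 - \frac{\sqrt{-8}}{4}\right) 8 \cdot 28 + 35030\right) = - 14707 \left(\left(-1 - \frac{2 i \sqrt{2}}{4}\right) 8 \cdot 28 + 35030\right) = - 14707 \left(\left(-1 - \frac{i \sqrt{2}}{2}\right) 8 \cdot 28 + 35030\right) = - 14707 \left(\left(-8 - 4 i \sqrt{2}\right) 28 + 35030\right) = - 14707 \left(\left(-224 - 112 i \sqrt{2}\right) + 35030\right) = - 14707 \left(34806 - 112 i \sqrt{2}\right) = -511891842 + 1647184 i \sqrt{2}$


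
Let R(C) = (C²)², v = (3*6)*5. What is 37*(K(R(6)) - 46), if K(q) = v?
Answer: 1628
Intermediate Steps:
v = 90 (v = 18*5 = 90)
R(C) = C⁴
K(q) = 90
37*(K(R(6)) - 46) = 37*(90 - 46) = 37*44 = 1628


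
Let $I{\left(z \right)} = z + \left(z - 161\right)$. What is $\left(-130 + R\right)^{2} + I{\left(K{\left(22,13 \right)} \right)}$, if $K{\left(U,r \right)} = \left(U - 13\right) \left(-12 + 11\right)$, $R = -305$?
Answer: $189046$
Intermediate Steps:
$K{\left(U,r \right)} = 13 - U$ ($K{\left(U,r \right)} = \left(-13 + U\right) \left(-1\right) = 13 - U$)
$I{\left(z \right)} = -161 + 2 z$ ($I{\left(z \right)} = z + \left(z - 161\right) = z + \left(-161 + z\right) = -161 + 2 z$)
$\left(-130 + R\right)^{2} + I{\left(K{\left(22,13 \right)} \right)} = \left(-130 - 305\right)^{2} - \left(161 - 2 \left(13 - 22\right)\right) = \left(-435\right)^{2} - \left(161 - 2 \left(13 - 22\right)\right) = 189225 + \left(-161 + 2 \left(-9\right)\right) = 189225 - 179 = 189046$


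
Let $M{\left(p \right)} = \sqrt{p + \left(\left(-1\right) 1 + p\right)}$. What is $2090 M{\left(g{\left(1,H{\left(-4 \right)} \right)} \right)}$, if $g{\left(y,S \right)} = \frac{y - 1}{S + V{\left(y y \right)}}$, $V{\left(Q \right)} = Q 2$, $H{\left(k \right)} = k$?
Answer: $2090 i \approx 2090.0 i$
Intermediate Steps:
$V{\left(Q \right)} = 2 Q$
$g{\left(y,S \right)} = \frac{-1 + y}{S + 2 y^{2}}$ ($g{\left(y,S \right)} = \frac{y - 1}{S + 2 y y} = \frac{-1 + y}{S + 2 y^{2}}$)
$M{\left(p \right)} = \sqrt{-1 + 2 p}$ ($M{\left(p \right)} = \sqrt{p + \left(-1 + p\right)} = \sqrt{-1 + 2 p}$)
$2090 M{\left(g{\left(1,H{\left(-4 \right)} \right)} \right)} = 2090 \sqrt{-1 + 2 \frac{-1 + 1}{-4 + 2 \cdot 1^{2}}} = 2090 \sqrt{-1 + 2 \frac{1}{-4 + 2 \cdot 1} \cdot 0} = 2090 \sqrt{-1 + 2 \frac{1}{-4 + 2} \cdot 0} = 2090 \sqrt{-1 + 2 \frac{1}{-2} \cdot 0} = 2090 \sqrt{-1 + 2 \left(\left(- \frac{1}{2}\right) 0\right)} = 2090 \sqrt{-1 + 2 \cdot 0} = 2090 \sqrt{-1 + 0} = 2090 \sqrt{-1} = 2090 i$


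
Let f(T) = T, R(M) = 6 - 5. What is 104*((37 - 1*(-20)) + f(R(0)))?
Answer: 6032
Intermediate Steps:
R(M) = 1
104*((37 - 1*(-20)) + f(R(0))) = 104*((37 - 1*(-20)) + 1) = 104*((37 + 20) + 1) = 104*(57 + 1) = 104*58 = 6032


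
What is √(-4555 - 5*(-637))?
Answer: I*√1370 ≈ 37.013*I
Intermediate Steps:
√(-4555 - 5*(-637)) = √(-4555 + 3185) = √(-1370) = I*√1370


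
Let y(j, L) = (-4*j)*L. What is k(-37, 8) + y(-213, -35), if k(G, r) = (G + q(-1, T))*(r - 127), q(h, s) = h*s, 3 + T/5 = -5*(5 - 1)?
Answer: -39102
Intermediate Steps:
T = -115 (T = -15 + 5*(-5*(5 - 1)) = -15 + 5*(-5*4) = -15 + 5*(-20) = -15 - 100 = -115)
k(G, r) = (-127 + r)*(115 + G) (k(G, r) = (G - 1*(-115))*(r - 127) = (G + 115)*(-127 + r) = (115 + G)*(-127 + r) = (-127 + r)*(115 + G))
y(j, L) = -4*L*j
k(-37, 8) + y(-213, -35) = (-14605 - 127*(-37) + 115*8 - 37*8) - 4*(-35)*(-213) = (-14605 + 4699 + 920 - 296) - 29820 = -9282 - 29820 = -39102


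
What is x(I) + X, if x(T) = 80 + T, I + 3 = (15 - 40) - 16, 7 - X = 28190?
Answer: -28147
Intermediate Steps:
X = -28183 (X = 7 - 1*28190 = 7 - 28190 = -28183)
I = -44 (I = -3 + ((15 - 40) - 16) = -3 + (-25 - 16) = -3 - 41 = -44)
x(I) + X = (80 - 44) - 28183 = 36 - 28183 = -28147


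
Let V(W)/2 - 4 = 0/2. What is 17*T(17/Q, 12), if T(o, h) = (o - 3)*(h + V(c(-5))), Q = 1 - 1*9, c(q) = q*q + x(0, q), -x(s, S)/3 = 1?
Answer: -3485/2 ≈ -1742.5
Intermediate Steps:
x(s, S) = -3 (x(s, S) = -3*1 = -3)
c(q) = -3 + q**2 (c(q) = q*q - 3 = q**2 - 3 = -3 + q**2)
Q = -8 (Q = 1 - 9 = -8)
V(W) = 8 (V(W) = 8 + 2*(0/2) = 8 + 2*(0*(1/2)) = 8 + 2*0 = 8 + 0 = 8)
T(o, h) = (-3 + o)*(8 + h) (T(o, h) = (o - 3)*(h + 8) = (-3 + o)*(8 + h))
17*T(17/Q, 12) = 17*(-24 - 3*12 + 8*(17/(-8)) + 12*(17/(-8))) = 17*(-24 - 36 + 8*(17*(-1/8)) + 12*(17*(-1/8))) = 17*(-24 - 36 + 8*(-17/8) + 12*(-17/8)) = 17*(-24 - 36 - 17 - 51/2) = 17*(-205/2) = -3485/2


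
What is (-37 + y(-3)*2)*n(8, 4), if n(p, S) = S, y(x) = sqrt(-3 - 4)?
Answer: -148 + 8*I*sqrt(7) ≈ -148.0 + 21.166*I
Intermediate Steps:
y(x) = I*sqrt(7) (y(x) = sqrt(-7) = I*sqrt(7))
(-37 + y(-3)*2)*n(8, 4) = (-37 + (I*sqrt(7))*2)*4 = (-37 + 2*I*sqrt(7))*4 = -148 + 8*I*sqrt(7)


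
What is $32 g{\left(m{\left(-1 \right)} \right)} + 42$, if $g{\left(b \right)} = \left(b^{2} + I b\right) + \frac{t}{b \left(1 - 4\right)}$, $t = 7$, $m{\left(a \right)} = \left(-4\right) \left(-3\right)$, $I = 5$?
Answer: $\frac{59074}{9} \approx 6563.8$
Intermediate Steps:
$m{\left(a \right)} = 12$
$g{\left(b \right)} = b^{2} + 5 b - \frac{7}{3 b}$ ($g{\left(b \right)} = \left(b^{2} + 5 b\right) + \frac{7}{b \left(1 - 4\right)} = \left(b^{2} + 5 b\right) + \frac{7}{b \left(-3\right)} = \left(b^{2} + 5 b\right) + \frac{7}{\left(-3\right) b} = \left(b^{2} + 5 b\right) + 7 \left(- \frac{1}{3 b}\right) = \left(b^{2} + 5 b\right) - \frac{7}{3 b} = b^{2} + 5 b - \frac{7}{3 b}$)
$32 g{\left(m{\left(-1 \right)} \right)} + 42 = 32 \left(12^{2} + 5 \cdot 12 - \frac{7}{3 \cdot 12}\right) + 42 = 32 \left(144 + 60 - \frac{7}{36}\right) + 42 = 32 \cdot \frac{7337}{36} + 42 = \frac{58696}{9} + 42 = \frac{59074}{9}$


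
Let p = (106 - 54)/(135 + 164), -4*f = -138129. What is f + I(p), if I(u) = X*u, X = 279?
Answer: 3181431/92 ≈ 34581.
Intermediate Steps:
f = 138129/4 (f = -1/4*(-138129) = 138129/4 ≈ 34532.)
p = 4/23 (p = 52/299 = 52*(1/299) = 4/23 ≈ 0.17391)
I(u) = 279*u
f + I(p) = 138129/4 + 279*(4/23) = 138129/4 + 1116/23 = 3181431/92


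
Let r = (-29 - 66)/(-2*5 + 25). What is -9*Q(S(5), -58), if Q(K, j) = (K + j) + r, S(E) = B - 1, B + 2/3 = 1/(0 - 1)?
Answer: 603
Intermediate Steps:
B = -5/3 (B = -2/3 + 1/(0 - 1) = -2/3 + 1/(-1) = -2/3 - 1 = -5/3 ≈ -1.6667)
r = -19/3 (r = -95/(-10 + 25) = -95/15 = -95*1/15 = -19/3 ≈ -6.3333)
S(E) = -8/3 (S(E) = -5/3 - 1 = -8/3)
Q(K, j) = -19/3 + K + j (Q(K, j) = (K + j) - 19/3 = -19/3 + K + j)
-9*Q(S(5), -58) = -9*(-19/3 - 8/3 - 58) = -9*(-67) = 603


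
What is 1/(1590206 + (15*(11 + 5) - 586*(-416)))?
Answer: 1/1834222 ≈ 5.4519e-7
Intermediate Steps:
1/(1590206 + (15*(11 + 5) - 586*(-416))) = 1/(1590206 + (15*16 + 243776)) = 1/(1590206 + (240 + 243776)) = 1/(1590206 + 244016) = 1/1834222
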